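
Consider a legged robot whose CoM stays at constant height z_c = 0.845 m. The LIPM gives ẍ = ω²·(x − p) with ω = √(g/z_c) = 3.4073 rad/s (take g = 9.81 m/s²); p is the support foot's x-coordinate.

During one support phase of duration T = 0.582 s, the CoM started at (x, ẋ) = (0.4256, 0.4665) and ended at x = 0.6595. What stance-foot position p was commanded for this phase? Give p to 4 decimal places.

ωT = 3.4073·0.582 = 1.983049; cosh(ωT) = 3.701253, sinh(ωT) = 3.563604
x(T) = p + (x₀−p)·cosh(ωT) + (ẋ₀/ω)·sinh(ωT) ⇒ p·(1 − cosh) = x(T) − x₀·cosh − (ẋ₀/ω)·sinh
numerator   = 0.6595 − (0.4256)·3.701253 − (0.4665/3.4073)·3.563604 = -1.403653
denominator = 1 − 3.701253 = -2.701253
p = -1.403653 / -2.701253 = 0.5196

p = 0.5196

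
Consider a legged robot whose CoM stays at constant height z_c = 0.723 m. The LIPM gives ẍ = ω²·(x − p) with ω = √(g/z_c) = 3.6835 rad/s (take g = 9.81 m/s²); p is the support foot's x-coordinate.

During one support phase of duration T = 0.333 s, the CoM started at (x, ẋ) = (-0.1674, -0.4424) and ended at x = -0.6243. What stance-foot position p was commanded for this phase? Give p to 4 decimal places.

ωT = 3.6835·0.333 = 1.226606; cosh(ωT) = 1.851461, sinh(ωT) = 1.558175
x(T) = p + (x₀−p)·cosh(ωT) + (ẋ₀/ω)·sinh(ωT) ⇒ p·(1 − cosh) = x(T) − x₀·cosh − (ẋ₀/ω)·sinh
numerator   = -0.6243 − (-0.1674)·1.851461 − (-0.4424/3.6835)·1.558175 = -0.127224
denominator = 1 − 1.851461 = -0.851461
p = -0.127224 / -0.851461 = 0.1494

p = 0.1494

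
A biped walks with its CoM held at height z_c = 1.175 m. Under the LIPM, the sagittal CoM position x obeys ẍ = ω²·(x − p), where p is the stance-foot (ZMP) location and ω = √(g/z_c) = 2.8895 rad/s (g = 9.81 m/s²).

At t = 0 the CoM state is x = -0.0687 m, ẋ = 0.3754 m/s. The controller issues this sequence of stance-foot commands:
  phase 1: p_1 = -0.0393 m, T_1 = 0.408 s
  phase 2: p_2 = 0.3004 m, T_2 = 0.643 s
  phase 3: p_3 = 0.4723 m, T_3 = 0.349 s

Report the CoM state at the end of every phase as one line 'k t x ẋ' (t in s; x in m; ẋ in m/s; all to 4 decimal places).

phase 1: p=-0.0393, T=0.408, ωT=1.178916, cosh=1.779230, sinh=1.471618; start (x,ẋ)=(-0.068700, 0.375400) → end (x,ẋ)=(0.099581, 0.542907)
phase 2: p=0.3004, T=0.643, ωT=1.857949, cosh=3.283282, sinh=3.127290; start (x,ẋ)=(0.099581, 0.542907) → end (x,ẋ)=(0.228641, -0.032141)
phase 3: p=0.4723, T=0.349, ωT=1.008435, cosh=1.553049, sinh=1.188260; start (x,ẋ)=(0.228641, -0.032141) → end (x,ẋ)=(0.080668, -0.886515)

1 0.4080 0.0996 0.5429
2 1.0510 0.2286 -0.0321
3 1.4000 0.0807 -0.8865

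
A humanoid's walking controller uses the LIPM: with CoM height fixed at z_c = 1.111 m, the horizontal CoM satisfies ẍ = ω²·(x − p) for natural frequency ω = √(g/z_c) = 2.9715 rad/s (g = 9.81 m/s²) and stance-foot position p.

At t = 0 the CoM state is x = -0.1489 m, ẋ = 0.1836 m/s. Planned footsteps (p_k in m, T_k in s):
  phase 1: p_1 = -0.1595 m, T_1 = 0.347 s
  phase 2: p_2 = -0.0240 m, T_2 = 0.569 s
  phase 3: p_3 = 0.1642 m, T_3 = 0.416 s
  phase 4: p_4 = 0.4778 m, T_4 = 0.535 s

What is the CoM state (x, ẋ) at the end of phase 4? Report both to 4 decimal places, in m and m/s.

phase 1: p=-0.1595, T=0.347, ωT=1.031110, cosh=1.580394, sinh=1.223784; start (x,ẋ)=(-0.148900, 0.183600) → end (x,ẋ)=(-0.067134, 0.328707)
phase 2: p=-0.0240, T=0.569, ωT=1.690783, cosh=2.804052, sinh=2.619677; start (x,ẋ)=(-0.067134, 0.328707) → end (x,ẋ)=(0.144839, 0.585941)
phase 3: p=0.1642, T=0.416, ωT=1.236144, cosh=1.866408, sinh=1.575906; start (x,ẋ)=(0.144839, 0.585941) → end (x,ẋ)=(0.438812, 1.002940)
phase 4: p=0.4778, T=0.535, ωT=1.589752, cosh=2.553256, sinh=2.349280; start (x,ẋ)=(0.438812, 1.002940) → end (x,ẋ)=(1.171182, 2.288591)

x = 1.1712, ẋ = 2.2886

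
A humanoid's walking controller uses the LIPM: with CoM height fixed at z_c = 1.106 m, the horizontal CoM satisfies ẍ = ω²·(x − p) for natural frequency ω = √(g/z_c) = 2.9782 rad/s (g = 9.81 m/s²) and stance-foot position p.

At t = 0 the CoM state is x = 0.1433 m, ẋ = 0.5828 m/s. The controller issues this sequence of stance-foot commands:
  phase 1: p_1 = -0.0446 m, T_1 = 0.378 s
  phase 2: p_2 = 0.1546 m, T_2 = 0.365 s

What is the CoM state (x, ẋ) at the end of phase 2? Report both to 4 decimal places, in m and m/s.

x = 1.5785, ẋ = 4.4432

phase 1: p=-0.0446, T=0.378, ωT=1.125760, cosh=1.703482, sinh=1.379076; start (x,ẋ)=(0.143300, 0.582800) → end (x,ẋ)=(0.545354, 1.764525)
phase 2: p=0.1546, T=0.365, ωT=1.087043, cosh=1.651352, sinh=1.314140; start (x,ẋ)=(0.545354, 1.764525) → end (x,ẋ)=(1.578474, 4.443173)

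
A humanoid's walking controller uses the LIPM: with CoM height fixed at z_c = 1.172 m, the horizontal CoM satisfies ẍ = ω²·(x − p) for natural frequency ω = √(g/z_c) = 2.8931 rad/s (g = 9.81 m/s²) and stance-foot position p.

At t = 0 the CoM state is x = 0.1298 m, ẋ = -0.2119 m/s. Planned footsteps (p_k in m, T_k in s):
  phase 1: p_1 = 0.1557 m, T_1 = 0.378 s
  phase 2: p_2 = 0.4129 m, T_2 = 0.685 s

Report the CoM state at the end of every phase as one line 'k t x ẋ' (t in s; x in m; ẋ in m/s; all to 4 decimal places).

phase 1: p=0.1557, T=0.378, ωT=1.093592, cosh=1.659994, sinh=1.324983; start (x,ẋ)=(0.129800, -0.211900) → end (x,ẋ)=(0.015660, -0.451035)
phase 2: p=0.4129, T=0.685, ωT=1.981774, cosh=3.696712, sinh=3.558887; start (x,ẋ)=(0.015660, -0.451035) → end (x,ẋ)=(-1.610413, -5.757415)

1 0.3780 0.0157 -0.4510
2 1.0630 -1.6104 -5.7574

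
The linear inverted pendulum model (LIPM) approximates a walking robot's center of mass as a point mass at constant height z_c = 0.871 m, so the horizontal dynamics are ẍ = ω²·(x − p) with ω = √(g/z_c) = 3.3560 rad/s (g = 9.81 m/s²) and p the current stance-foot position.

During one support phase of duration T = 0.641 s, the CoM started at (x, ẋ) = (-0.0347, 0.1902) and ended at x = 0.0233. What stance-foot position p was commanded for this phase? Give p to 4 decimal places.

p = 0.0196

ωT = 3.3560·0.641 = 2.151196; cosh(ωT) = 4.355738, sinh(ωT) = 4.239394
x(T) = p + (x₀−p)·cosh(ωT) + (ẋ₀/ω)·sinh(ωT) ⇒ p·(1 − cosh) = x(T) − x₀·cosh − (ẋ₀/ω)·sinh
numerator   = 0.0233 − (-0.0347)·4.355738 − (0.1902/3.3560)·4.239394 = -0.065822
denominator = 1 − 4.355738 = -3.355738
p = -0.065822 / -3.355738 = 0.0196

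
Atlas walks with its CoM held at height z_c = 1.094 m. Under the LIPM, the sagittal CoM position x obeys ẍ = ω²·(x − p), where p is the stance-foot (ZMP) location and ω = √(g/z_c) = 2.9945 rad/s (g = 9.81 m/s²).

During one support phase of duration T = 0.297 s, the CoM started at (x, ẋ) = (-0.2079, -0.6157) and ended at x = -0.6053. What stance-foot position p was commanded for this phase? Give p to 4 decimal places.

p = 0.2408

ωT = 2.9945·0.297 = 0.889366; cosh(ωT) = 1.422252, sinh(ωT) = 1.011336
x(T) = p + (x₀−p)·cosh(ωT) + (ẋ₀/ω)·sinh(ωT) ⇒ p·(1 − cosh) = x(T) − x₀·cosh − (ẋ₀/ω)·sinh
numerator   = -0.6053 − (-0.2079)·1.422252 − (-0.6157/2.9945)·1.011336 = -0.101673
denominator = 1 − 1.422252 = -0.422252
p = -0.101673 / -0.422252 = 0.2408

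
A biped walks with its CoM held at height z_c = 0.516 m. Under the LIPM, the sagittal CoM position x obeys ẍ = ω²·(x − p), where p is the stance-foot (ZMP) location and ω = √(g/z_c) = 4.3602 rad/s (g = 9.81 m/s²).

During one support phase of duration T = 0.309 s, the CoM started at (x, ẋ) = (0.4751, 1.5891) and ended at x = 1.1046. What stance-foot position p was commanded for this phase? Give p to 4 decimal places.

p = 0.4980

ωT = 4.3602·0.309 = 1.347302; cosh(ωT) = 2.053486, sinh(ωT) = 1.793545
x(T) = p + (x₀−p)·cosh(ωT) + (ẋ₀/ω)·sinh(ωT) ⇒ p·(1 − cosh) = x(T) − x₀·cosh − (ẋ₀/ω)·sinh
numerator   = 1.1046 − (0.4751)·2.053486 − (1.5891/4.3602)·1.793545 = -0.524679
denominator = 1 − 2.053486 = -1.053486
p = -0.524679 / -1.053486 = 0.4980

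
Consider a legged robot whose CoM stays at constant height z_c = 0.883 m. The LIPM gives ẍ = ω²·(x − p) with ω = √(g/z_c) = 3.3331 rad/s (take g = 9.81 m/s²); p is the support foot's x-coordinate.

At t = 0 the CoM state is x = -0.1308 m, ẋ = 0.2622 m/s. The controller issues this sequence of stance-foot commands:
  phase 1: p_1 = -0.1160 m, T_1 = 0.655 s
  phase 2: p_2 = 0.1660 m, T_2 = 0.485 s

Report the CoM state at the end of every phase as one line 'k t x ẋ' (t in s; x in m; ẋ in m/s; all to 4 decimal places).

1 0.6550 0.1621 0.9621
2 1.1400 0.8540 2.4867

phase 1: p=-0.1160, T=0.655, ωT=2.183181, cosh=4.493585, sinh=4.380902; start (x,ẋ)=(-0.130800, 0.262200) → end (x,ẋ)=(0.162121, 0.962109)
phase 2: p=0.1660, T=0.485, ωT=1.616553, cosh=2.617143, sinh=2.418561; start (x,ẋ)=(0.162121, 0.962109) → end (x,ẋ)=(0.853972, 2.486705)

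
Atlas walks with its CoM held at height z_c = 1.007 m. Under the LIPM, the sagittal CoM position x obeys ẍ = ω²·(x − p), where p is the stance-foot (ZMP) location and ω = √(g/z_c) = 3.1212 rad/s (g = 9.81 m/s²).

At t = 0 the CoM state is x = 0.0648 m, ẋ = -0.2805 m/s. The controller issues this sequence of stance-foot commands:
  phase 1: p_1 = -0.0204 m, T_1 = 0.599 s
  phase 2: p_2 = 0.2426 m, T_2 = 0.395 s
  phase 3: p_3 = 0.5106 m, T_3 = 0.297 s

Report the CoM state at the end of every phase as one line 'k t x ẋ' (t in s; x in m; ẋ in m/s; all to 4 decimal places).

1 0.5990 -0.0220 -0.0894
2 0.9940 -0.2949 -1.4631
3 1.2910 -1.1660 -4.8171

phase 1: p=-0.0204, T=0.599, ωT=1.869599, cosh=3.319940, sinh=3.165754; start (x,ẋ)=(0.064800, -0.280500) → end (x,ẋ)=(-0.022045, -0.089386)
phase 2: p=0.2426, T=0.395, ωT=1.232874, cosh=1.861265, sinh=1.569811; start (x,ẋ)=(-0.022045, -0.089386) → end (x,ẋ)=(-0.294932, -1.463052)
phase 3: p=0.5106, T=0.297, ωT=0.926996, cosh=1.461324, sinh=1.065584; start (x,ẋ)=(-0.294932, -1.463052) → end (x,ẋ)=(-1.166032, -4.817110)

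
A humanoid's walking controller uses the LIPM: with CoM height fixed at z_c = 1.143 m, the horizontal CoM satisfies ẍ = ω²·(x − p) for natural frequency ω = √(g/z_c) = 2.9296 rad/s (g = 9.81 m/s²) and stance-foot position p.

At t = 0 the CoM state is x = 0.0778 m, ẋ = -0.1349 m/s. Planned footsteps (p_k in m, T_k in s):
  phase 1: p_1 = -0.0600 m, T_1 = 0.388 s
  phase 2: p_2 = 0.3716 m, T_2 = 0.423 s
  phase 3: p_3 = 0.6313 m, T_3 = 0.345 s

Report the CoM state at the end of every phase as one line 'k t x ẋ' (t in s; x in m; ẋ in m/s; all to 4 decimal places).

1 0.3880 0.1125 0.3324
2 0.8110 0.0662 -0.5787
3 1.1560 -0.4833 -2.8734

phase 1: p=-0.0600, T=0.388, ωT=1.136685, cosh=1.718650, sinh=1.397769; start (x,ẋ)=(0.077800, -0.134900) → end (x,ẋ)=(0.112467, 0.332432)
phase 2: p=0.3716, T=0.423, ωT=1.239221, cosh=1.871266, sinh=1.581656; start (x,ẋ)=(0.112467, 0.332432) → end (x,ẋ)=(0.066169, -0.578657)
phase 3: p=0.6313, T=0.345, ωT=1.010712, cosh=1.555758, sinh=1.191798; start (x,ẋ)=(0.066169, -0.578657) → end (x,ẋ)=(-0.483313, -2.873403)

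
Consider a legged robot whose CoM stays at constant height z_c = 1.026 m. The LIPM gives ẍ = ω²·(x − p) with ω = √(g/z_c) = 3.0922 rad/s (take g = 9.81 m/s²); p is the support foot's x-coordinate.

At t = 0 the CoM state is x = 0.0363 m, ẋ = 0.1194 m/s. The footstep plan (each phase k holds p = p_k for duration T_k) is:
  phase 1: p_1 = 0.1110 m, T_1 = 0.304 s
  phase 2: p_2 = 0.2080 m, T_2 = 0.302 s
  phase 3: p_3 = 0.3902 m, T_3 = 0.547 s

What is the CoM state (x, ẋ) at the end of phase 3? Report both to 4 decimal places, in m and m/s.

x = -1.4337, ẋ = -5.5043

phase 1: p=0.1110, T=0.304, ωT=0.940029, cosh=1.475336, sinh=1.084719; start (x,ẋ)=(0.036300, 0.119400) → end (x,ẋ)=(0.042677, -0.074401)
phase 2: p=0.2080, T=0.302, ωT=0.933844, cosh=1.468656, sinh=1.075616; start (x,ẋ)=(0.042677, -0.074401) → end (x,ẋ)=(-0.060683, -0.659137)
phase 3: p=0.3902, T=0.547, ωT=1.691433, cosh=2.805755, sinh=2.621500; start (x,ẋ)=(-0.060683, -0.659137) → end (x,ẋ)=(-1.433669, -5.504326)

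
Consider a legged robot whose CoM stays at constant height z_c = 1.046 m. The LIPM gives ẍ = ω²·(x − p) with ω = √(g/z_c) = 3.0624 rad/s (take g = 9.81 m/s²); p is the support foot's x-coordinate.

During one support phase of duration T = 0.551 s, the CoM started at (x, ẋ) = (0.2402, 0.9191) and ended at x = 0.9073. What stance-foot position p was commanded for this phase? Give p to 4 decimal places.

ωT = 3.0624·0.551 = 1.687382; cosh(ωT) = 2.795158, sinh(ωT) = 2.610155
x(T) = p + (x₀−p)·cosh(ωT) + (ẋ₀/ω)·sinh(ωT) ⇒ p·(1 − cosh) = x(T) − x₀·cosh − (ẋ₀/ω)·sinh
numerator   = 0.9073 − (0.2402)·2.795158 − (0.9191/3.0624)·2.610155 = -0.547467
denominator = 1 − 2.795158 = -1.795158
p = -0.547467 / -1.795158 = 0.3050

p = 0.3050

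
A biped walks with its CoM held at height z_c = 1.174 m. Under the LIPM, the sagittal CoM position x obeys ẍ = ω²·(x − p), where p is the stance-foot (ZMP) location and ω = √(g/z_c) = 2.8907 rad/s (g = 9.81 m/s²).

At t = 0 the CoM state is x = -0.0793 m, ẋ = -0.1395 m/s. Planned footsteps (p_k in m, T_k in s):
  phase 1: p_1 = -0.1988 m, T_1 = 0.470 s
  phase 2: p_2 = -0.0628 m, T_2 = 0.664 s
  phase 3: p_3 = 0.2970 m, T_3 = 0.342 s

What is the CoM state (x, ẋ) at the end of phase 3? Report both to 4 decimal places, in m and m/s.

phase 1: p=-0.1988, T=0.470, ωT=1.358629, cosh=2.073934, sinh=1.816921; start (x,ẋ)=(-0.079300, -0.139500) → end (x,ẋ)=(-0.038646, 0.338321)
phase 2: p=-0.0628, T=0.664, ωT=1.919425, cosh=3.481864, sinh=3.335172; start (x,ẋ)=(-0.038646, 0.338321) → end (x,ẋ)=(0.411641, 1.410854)
phase 3: p=0.2970, T=0.342, ωT=0.988619, cosh=1.529806, sinh=1.157716; start (x,ẋ)=(0.411641, 1.410854) → end (x,ẋ)=(1.037421, 2.541991)

x = 1.0374, ẋ = 2.5420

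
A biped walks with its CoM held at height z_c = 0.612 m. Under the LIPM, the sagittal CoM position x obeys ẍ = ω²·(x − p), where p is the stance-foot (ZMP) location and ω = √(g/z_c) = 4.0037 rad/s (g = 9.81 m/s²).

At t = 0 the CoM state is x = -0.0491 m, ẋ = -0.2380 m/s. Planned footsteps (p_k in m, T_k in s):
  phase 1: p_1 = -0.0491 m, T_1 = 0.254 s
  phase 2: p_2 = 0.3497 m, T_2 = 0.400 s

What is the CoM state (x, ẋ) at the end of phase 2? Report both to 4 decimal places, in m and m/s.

x = -1.0850, ẋ = -5.4398

phase 1: p=-0.0491, T=0.254, ωT=1.016940, cosh=1.563211, sinh=1.201511; start (x,ẋ)=(-0.049100, -0.238000) → end (x,ẋ)=(-0.120524, -0.372044)
phase 2: p=0.3497, T=0.400, ωT=1.601480, cosh=2.580983, sinh=2.379385; start (x,ẋ)=(-0.120524, -0.372044) → end (x,ẋ)=(-1.085044, -5.439754)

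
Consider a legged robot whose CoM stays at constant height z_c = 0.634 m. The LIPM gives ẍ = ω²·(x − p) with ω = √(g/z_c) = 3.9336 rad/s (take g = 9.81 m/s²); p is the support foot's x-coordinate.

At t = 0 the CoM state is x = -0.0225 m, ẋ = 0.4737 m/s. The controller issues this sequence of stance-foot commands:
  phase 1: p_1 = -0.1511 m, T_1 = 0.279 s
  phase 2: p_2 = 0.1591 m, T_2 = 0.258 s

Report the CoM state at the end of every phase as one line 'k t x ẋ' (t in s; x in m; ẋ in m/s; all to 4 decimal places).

1 0.2790 0.2234 1.4623
2 0.5370 0.7049 2.5852

phase 1: p=-0.1511, T=0.279, ωT=1.097474, cosh=1.665151, sinh=1.331438; start (x,ẋ)=(-0.022500, 0.473700) → end (x,ẋ)=(0.223375, 1.462304)
phase 2: p=0.1591, T=0.258, ωT=1.014869, cosh=1.560726, sinh=1.198276; start (x,ẋ)=(0.223375, 1.462304) → end (x,ẋ)=(0.704872, 2.585221)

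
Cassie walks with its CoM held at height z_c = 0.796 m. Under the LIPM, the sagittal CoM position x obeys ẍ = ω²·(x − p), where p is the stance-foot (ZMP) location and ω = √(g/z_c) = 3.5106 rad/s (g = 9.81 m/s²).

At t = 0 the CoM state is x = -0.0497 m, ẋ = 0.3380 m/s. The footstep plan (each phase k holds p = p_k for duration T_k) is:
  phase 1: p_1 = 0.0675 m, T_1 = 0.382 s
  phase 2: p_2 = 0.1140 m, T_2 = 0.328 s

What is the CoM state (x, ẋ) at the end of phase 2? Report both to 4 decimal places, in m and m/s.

x = -0.1022, ẋ = -0.6454

phase 1: p=0.0675, T=0.382, ωT=1.341049, cosh=2.042312, sinh=1.780741; start (x,ẋ)=(-0.049700, 0.338000) → end (x,ẋ)=(-0.000410, -0.042371)
phase 2: p=0.1140, T=0.328, ωT=1.151477, cosh=1.739515, sinh=1.423345; start (x,ẋ)=(-0.000410, -0.042371) → end (x,ẋ)=(-0.102196, -0.645386)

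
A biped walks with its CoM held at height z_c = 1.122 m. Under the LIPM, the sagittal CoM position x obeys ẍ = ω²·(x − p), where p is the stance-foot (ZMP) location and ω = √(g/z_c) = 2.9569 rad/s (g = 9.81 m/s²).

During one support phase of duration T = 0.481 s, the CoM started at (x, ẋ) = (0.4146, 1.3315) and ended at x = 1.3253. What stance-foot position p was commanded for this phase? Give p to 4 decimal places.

p = 0.3883

ωT = 2.9569·0.481 = 1.422269; cosh(ωT) = 2.193842, sinh(ωT) = 1.952676
x(T) = p + (x₀−p)·cosh(ωT) + (ẋ₀/ω)·sinh(ωT) ⇒ p·(1 − cosh) = x(T) − x₀·cosh − (ẋ₀/ω)·sinh
numerator   = 1.3253 − (0.4146)·2.193842 − (1.3315/2.9569)·1.952676 = -0.463562
denominator = 1 − 2.193842 = -1.193842
p = -0.463562 / -1.193842 = 0.3883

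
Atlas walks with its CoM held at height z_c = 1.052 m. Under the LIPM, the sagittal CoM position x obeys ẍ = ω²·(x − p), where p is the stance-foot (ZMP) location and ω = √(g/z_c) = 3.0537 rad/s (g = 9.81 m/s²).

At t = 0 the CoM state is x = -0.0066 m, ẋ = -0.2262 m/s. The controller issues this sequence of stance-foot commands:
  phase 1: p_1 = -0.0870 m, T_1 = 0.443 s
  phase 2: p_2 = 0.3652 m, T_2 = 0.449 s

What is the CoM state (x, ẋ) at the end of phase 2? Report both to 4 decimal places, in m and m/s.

x = -0.5297, ẋ = -2.4132

phase 1: p=-0.0870, T=0.443, ωT=1.352789, cosh=2.063359, sinh=1.804841; start (x,ẋ)=(-0.006600, -0.226200) → end (x,ẋ)=(-0.054798, -0.023612)
phase 2: p=0.3652, T=0.449, ωT=1.371111, cosh=2.096776, sinh=1.842951; start (x,ẋ)=(-0.054798, -0.023612) → end (x,ẋ)=(-0.529691, -2.413181)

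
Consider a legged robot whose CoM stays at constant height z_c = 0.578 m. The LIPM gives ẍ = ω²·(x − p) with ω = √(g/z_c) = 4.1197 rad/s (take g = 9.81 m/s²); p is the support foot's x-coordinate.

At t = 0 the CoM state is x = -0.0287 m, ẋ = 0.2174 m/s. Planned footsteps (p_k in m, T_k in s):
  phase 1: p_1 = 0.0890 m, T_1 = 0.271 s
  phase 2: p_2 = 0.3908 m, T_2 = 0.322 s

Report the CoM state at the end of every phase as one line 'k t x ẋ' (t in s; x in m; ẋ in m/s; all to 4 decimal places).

1 0.2710 -0.0381 -0.2935
2 0.5930 -0.5988 -3.6860

phase 1: p=0.0890, T=0.271, ωT=1.116439, cosh=1.690701, sinh=1.363257; start (x,ẋ)=(-0.028700, 0.217400) → end (x,ẋ)=(-0.038055, -0.293470)
phase 2: p=0.3908, T=0.322, ωT=1.326543, cosh=2.016695, sinh=1.751302; start (x,ẋ)=(-0.038055, -0.293470) → end (x,ẋ)=(-0.598825, -3.685960)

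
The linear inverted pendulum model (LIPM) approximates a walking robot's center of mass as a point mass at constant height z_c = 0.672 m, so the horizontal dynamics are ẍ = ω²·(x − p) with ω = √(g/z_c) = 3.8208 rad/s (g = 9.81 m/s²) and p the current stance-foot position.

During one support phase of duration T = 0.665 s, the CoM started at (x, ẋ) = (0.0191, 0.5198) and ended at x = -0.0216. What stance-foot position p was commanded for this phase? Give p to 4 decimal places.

p = 0.1860

ωT = 3.8208·0.665 = 2.540832; cosh(ωT) = 6.384513, sinh(ωT) = 6.305712
x(T) = p + (x₀−p)·cosh(ωT) + (ẋ₀/ω)·sinh(ωT) ⇒ p·(1 − cosh) = x(T) − x₀·cosh − (ẋ₀/ω)·sinh
numerator   = -0.0216 − (0.0191)·6.384513 − (0.5198/3.8208)·6.305712 = -1.001404
denominator = 1 − 6.384513 = -5.384513
p = -1.001404 / -5.384513 = 0.1860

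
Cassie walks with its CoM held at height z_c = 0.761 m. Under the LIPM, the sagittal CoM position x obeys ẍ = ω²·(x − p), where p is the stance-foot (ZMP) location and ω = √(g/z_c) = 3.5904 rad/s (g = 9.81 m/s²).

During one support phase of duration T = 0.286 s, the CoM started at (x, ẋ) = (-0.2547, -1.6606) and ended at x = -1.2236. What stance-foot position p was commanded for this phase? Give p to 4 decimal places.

p = 0.4511

ωT = 3.5904·0.286 = 1.026854; cosh(ωT) = 1.575200, sinh(ωT) = 1.217068
x(T) = p + (x₀−p)·cosh(ωT) + (ẋ₀/ω)·sinh(ωT) ⇒ p·(1 − cosh) = x(T) − x₀·cosh − (ẋ₀/ω)·sinh
numerator   = -1.2236 − (-0.2547)·1.575200 − (-1.6606/3.5904)·1.217068 = -0.259489
denominator = 1 − 1.575200 = -0.575200
p = -0.259489 / -0.575200 = 0.4511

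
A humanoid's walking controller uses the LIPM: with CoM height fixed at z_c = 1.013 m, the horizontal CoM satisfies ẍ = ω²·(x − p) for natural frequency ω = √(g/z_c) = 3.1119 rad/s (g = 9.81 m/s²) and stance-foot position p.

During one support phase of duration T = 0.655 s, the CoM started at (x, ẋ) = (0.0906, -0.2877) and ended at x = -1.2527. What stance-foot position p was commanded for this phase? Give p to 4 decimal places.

p = 0.4330

ωT = 3.1119·0.655 = 2.038295; cosh(ωT) = 3.903877, sinh(ωT) = 3.773627
x(T) = p + (x₀−p)·cosh(ωT) + (ẋ₀/ω)·sinh(ωT) ⇒ p·(1 − cosh) = x(T) − x₀·cosh − (ẋ₀/ω)·sinh
numerator   = -1.2527 − (0.0906)·3.903877 − (-0.2877/3.1119)·3.773627 = -1.257514
denominator = 1 − 3.903877 = -2.903877
p = -1.257514 / -2.903877 = 0.4330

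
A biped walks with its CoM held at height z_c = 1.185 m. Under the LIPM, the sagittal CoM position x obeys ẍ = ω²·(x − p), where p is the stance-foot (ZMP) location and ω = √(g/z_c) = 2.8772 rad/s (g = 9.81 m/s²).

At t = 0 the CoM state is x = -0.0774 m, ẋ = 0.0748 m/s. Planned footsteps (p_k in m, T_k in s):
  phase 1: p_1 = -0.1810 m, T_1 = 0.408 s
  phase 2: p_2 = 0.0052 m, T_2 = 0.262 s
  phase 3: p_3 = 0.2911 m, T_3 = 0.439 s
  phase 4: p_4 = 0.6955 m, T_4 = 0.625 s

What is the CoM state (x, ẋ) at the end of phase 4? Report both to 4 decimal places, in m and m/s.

phase 1: p=-0.1810, T=0.408, ωT=1.173898, cosh=1.771867, sinh=1.462708; start (x,ẋ)=(-0.077400, 0.074800) → end (x,ẋ)=(0.040592, 0.568537)
phase 2: p=0.0052, T=0.262, ωT=0.753826, cosh=1.297839, sinh=0.827277; start (x,ẋ)=(0.040592, 0.568537) → end (x,ẋ)=(0.214604, 0.822111)
phase 3: p=0.2911, T=0.439, ωT=1.263091, cosh=1.909557, sinh=1.626778; start (x,ẋ)=(0.214604, 0.822111) → end (x,ẋ)=(0.609850, 1.211822)
phase 4: p=0.6955, T=0.625, ωT=1.798250, cosh=3.102329, sinh=2.936741; start (x,ẋ)=(0.609850, 1.211822) → end (x,ẋ)=(1.666686, 3.035767)

x = 1.6667, ẋ = 3.0358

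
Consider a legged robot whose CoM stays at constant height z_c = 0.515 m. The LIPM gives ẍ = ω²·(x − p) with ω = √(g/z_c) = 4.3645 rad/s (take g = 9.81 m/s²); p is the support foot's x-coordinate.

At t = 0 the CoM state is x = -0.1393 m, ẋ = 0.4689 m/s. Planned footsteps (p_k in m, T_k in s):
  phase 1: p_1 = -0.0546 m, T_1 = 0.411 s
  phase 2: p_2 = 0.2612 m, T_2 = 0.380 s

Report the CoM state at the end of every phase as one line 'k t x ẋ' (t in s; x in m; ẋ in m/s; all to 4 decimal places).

phase 1: p=-0.0546, T=0.411, ωT=1.793809, cosh=3.089319, sinh=2.922994; start (x,ẋ)=(-0.139300, 0.468900) → end (x,ẋ)=(-0.002234, 0.368029)
phase 2: p=0.2612, T=0.380, ωT=1.658510, cosh=2.720951, sinh=2.530529; start (x,ẋ)=(-0.002234, 0.368029) → end (x,ẋ)=(-0.242207, -1.908100)

1 0.4110 -0.0022 0.3680
2 0.7910 -0.2422 -1.9081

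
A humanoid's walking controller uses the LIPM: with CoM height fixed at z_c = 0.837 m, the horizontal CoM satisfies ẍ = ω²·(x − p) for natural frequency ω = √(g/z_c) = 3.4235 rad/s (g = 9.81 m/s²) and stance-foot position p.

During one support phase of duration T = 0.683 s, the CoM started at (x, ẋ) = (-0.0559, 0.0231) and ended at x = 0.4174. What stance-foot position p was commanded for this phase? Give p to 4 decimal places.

p = -0.1596

ωT = 3.4235·0.683 = 2.338251; cosh(ωT) = 5.229793, sinh(ωT) = 5.133297
x(T) = p + (x₀−p)·cosh(ωT) + (ẋ₀/ω)·sinh(ωT) ⇒ p·(1 − cosh) = x(T) − x₀·cosh − (ẋ₀/ω)·sinh
numerator   = 0.4174 − (-0.0559)·5.229793 − (0.0231/3.4235)·5.133297 = 0.675109
denominator = 1 − 5.229793 = -4.229793
p = 0.675109 / -4.229793 = -0.1596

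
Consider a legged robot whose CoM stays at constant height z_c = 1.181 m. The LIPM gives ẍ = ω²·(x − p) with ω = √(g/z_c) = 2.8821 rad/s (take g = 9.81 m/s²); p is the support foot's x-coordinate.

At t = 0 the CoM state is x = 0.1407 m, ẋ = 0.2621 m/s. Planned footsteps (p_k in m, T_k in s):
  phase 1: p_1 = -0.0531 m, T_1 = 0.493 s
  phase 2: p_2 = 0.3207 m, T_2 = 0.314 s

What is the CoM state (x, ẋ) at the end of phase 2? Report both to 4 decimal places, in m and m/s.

x = 1.2453, ẋ = 3.0718

phase 1: p=-0.0531, T=0.493, ωT=1.420875, cosh=2.191123, sinh=1.949620; start (x,ẋ)=(0.140700, 0.262100) → end (x,ẋ)=(0.548839, 1.663256)
phase 2: p=0.3207, T=0.314, ωT=0.904979, cosh=1.438216, sinh=1.033665; start (x,ẋ)=(0.548839, 1.663256) → end (x,ẋ)=(1.245340, 3.071776)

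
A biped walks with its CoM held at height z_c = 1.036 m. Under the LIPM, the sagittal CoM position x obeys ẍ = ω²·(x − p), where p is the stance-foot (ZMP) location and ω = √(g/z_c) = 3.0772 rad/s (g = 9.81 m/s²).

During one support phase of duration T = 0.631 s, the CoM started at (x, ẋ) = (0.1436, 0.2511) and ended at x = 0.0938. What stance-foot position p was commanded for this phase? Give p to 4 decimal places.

p = 0.2720

ωT = 3.0772·0.631 = 1.941713; cosh(ωT) = 3.557070, sinh(ωT) = 3.413612
x(T) = p + (x₀−p)·cosh(ωT) + (ẋ₀/ω)·sinh(ωT) ⇒ p·(1 − cosh) = x(T) − x₀·cosh − (ẋ₀/ω)·sinh
numerator   = 0.0938 − (0.1436)·3.557070 − (0.2511/3.0772)·3.413612 = -0.695547
denominator = 1 − 3.557070 = -2.557070
p = -0.695547 / -2.557070 = 0.2720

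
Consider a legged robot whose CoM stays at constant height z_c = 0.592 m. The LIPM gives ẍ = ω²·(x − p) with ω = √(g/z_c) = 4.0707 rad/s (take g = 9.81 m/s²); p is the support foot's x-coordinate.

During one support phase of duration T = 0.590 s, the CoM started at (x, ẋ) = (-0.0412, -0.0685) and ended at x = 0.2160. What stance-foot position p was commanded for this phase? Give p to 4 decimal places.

ωT = 4.0707·0.590 = 2.401713; cosh(ωT) = 5.566319, sinh(ωT) = 5.475756
x(T) = p + (x₀−p)·cosh(ωT) + (ẋ₀/ω)·sinh(ωT) ⇒ p·(1 − cosh) = x(T) − x₀·cosh − (ẋ₀/ω)·sinh
numerator   = 0.2160 − (-0.0412)·5.566319 − (-0.0685/4.0707)·5.475756 = 0.537476
denominator = 1 − 5.566319 = -4.566319
p = 0.537476 / -4.566319 = -0.1177

p = -0.1177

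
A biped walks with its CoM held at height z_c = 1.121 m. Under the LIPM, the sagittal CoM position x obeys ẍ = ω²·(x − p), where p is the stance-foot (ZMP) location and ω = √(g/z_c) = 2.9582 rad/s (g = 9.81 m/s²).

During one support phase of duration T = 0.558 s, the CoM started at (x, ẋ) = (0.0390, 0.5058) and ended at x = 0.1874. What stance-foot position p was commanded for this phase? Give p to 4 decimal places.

ωT = 2.9582·0.558 = 1.650676; cosh(ωT) = 2.701210, sinh(ωT) = 2.509289
x(T) = p + (x₀−p)·cosh(ωT) + (ẋ₀/ω)·sinh(ωT) ⇒ p·(1 − cosh) = x(T) − x₀·cosh − (ẋ₀/ω)·sinh
numerator   = 0.1874 − (0.0390)·2.701210 − (0.5058/2.9582)·2.509289 = -0.346991
denominator = 1 − 2.701210 = -1.701210
p = -0.346991 / -1.701210 = 0.2040

p = 0.2040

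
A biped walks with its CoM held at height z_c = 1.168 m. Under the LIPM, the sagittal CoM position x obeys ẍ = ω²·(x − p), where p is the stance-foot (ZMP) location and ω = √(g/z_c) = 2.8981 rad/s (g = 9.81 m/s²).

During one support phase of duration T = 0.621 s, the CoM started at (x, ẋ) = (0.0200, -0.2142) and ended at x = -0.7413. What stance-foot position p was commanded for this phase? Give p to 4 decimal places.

p = 0.2782

ωT = 2.8981·0.621 = 1.799720; cosh(ωT) = 3.106650, sinh(ωT) = 2.941305
x(T) = p + (x₀−p)·cosh(ωT) + (ẋ₀/ω)·sinh(ωT) ⇒ p·(1 − cosh) = x(T) − x₀·cosh − (ẋ₀/ω)·sinh
numerator   = -0.7413 − (0.0200)·3.106650 − (-0.2142/2.8981)·2.941305 = -0.586040
denominator = 1 − 3.106650 = -2.106650
p = -0.586040 / -2.106650 = 0.2782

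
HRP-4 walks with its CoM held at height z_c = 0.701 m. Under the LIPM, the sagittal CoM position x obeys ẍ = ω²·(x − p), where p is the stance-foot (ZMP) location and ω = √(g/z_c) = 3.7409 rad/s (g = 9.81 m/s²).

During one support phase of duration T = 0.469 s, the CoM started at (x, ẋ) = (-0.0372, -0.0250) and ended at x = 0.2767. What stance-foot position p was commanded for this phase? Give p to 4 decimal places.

p = -0.2055

ωT = 3.7409·0.469 = 1.754482; cosh(ωT) = 2.976725, sinh(ωT) = 2.803728
x(T) = p + (x₀−p)·cosh(ωT) + (ẋ₀/ω)·sinh(ωT) ⇒ p·(1 − cosh) = x(T) − x₀·cosh − (ẋ₀/ω)·sinh
numerator   = 0.2767 − (-0.0372)·2.976725 − (-0.0250/3.7409)·2.803728 = 0.406171
denominator = 1 − 2.976725 = -1.976725
p = 0.406171 / -1.976725 = -0.2055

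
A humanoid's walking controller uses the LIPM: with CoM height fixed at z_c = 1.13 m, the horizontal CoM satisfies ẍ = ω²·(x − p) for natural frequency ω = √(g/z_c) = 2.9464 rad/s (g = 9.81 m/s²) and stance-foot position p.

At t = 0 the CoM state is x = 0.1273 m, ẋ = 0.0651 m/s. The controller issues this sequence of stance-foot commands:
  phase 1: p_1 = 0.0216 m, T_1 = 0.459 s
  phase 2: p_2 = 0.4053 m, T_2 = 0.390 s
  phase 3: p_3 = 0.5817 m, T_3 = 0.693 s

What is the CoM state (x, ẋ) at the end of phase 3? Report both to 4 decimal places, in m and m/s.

phase 1: p=0.0216, T=0.459, ωT=1.352398, cosh=2.062652, sinh=1.804033; start (x,ẋ)=(0.127300, 0.065100) → end (x,ẋ)=(0.279482, 0.696117)
phase 2: p=0.4053, T=0.390, ωT=1.149096, cosh=1.736131, sinh=1.419208; start (x,ẋ)=(0.279482, 0.696117) → end (x,ẋ)=(0.522166, 0.682435)
phase 3: p=0.5817, T=0.693, ωT=2.041855, cosh=3.917339, sinh=3.787551; start (x,ẋ)=(0.522166, 0.682435) → end (x,ẋ)=(1.225744, 2.008948)

x = 1.2257, ẋ = 2.0089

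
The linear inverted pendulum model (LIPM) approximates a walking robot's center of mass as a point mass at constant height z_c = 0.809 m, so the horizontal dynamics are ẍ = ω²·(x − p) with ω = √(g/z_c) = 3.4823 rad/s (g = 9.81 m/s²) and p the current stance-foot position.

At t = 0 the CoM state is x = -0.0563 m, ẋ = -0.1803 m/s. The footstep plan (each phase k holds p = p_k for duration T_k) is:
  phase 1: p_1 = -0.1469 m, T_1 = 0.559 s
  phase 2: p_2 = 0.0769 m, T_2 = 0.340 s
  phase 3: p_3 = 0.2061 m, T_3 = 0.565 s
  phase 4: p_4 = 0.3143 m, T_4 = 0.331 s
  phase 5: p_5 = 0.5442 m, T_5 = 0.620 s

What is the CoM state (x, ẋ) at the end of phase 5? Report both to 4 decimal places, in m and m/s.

x = 0.8097, ẋ = 1.0340

phase 1: p=-0.1469, T=0.559, ωT=1.946606, cosh=3.573814, sinh=3.431056; start (x,ẋ)=(-0.056300, -0.180300) → end (x,ẋ)=(-0.000759, 0.438127)
phase 2: p=0.0769, T=0.340, ωT=1.183982, cosh=1.786708, sinh=1.480651; start (x,ẋ)=(-0.000759, 0.438127) → end (x,ẋ)=(0.124434, 0.382389)
phase 3: p=0.2061, T=0.565, ωT=1.967499, cosh=3.646287, sinh=3.506481; start (x,ẋ)=(0.124434, 0.382389) → end (x,ẋ)=(0.293368, 0.397112)
phase 4: p=0.3143, T=0.331, ωT=1.152641, cosh=1.741174, sinh=1.425372; start (x,ẋ)=(0.293368, 0.397112) → end (x,ẋ)=(0.440399, 0.587542)
phase 5: p=0.5442, T=0.620, ωT=2.159026, cosh=4.389067, sinh=4.273629; start (x,ẋ)=(0.440399, 0.587542) → end (x,ẋ)=(0.809667, 1.033988)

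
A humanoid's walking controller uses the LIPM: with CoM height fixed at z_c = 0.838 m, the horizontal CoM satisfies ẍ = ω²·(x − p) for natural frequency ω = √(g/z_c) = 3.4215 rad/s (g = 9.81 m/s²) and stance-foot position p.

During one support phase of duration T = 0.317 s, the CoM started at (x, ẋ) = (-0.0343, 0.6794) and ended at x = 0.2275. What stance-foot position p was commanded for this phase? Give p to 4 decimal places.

p = -0.0368

ωT = 3.4215·0.317 = 1.084615; cosh(ωT) = 1.648167, sinh(ωT) = 1.310135
x(T) = p + (x₀−p)·cosh(ωT) + (ẋ₀/ω)·sinh(ωT) ⇒ p·(1 − cosh) = x(T) − x₀·cosh − (ẋ₀/ω)·sinh
numerator   = 0.2275 − (-0.0343)·1.648167 − (0.6794/3.4215)·1.310135 = 0.023881
denominator = 1 − 1.648167 = -0.648167
p = 0.023881 / -0.648167 = -0.0368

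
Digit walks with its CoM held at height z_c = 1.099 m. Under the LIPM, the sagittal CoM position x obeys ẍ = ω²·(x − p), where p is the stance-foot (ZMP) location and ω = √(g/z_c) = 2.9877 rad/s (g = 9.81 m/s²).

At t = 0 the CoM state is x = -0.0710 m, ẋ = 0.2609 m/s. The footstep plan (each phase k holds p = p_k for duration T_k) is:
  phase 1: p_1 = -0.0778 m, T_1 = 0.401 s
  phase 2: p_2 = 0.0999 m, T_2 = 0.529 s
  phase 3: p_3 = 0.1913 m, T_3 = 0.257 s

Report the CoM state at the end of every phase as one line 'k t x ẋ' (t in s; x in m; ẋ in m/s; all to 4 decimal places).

1 0.4010 0.0660 0.5022
2 0.9300 0.4050 1.0359
3 1.1870 0.7644 1.8965

phase 1: p=-0.0778, T=0.401, ωT=1.198068, cosh=1.807742, sinh=1.505965; start (x,ẋ)=(-0.071000, 0.260900) → end (x,ẋ)=(0.066001, 0.502236)
phase 2: p=0.0999, T=0.529, ωT=1.580493, cosh=2.531612, sinh=2.325739; start (x,ẋ)=(0.066001, 0.502236) → end (x,ẋ)=(0.405039, 1.035913)
phase 3: p=0.1913, T=0.257, ωT=0.767839, cosh=1.309559, sinh=0.845545; start (x,ẋ)=(0.405039, 1.035913) → end (x,ẋ)=(0.764376, 1.896544)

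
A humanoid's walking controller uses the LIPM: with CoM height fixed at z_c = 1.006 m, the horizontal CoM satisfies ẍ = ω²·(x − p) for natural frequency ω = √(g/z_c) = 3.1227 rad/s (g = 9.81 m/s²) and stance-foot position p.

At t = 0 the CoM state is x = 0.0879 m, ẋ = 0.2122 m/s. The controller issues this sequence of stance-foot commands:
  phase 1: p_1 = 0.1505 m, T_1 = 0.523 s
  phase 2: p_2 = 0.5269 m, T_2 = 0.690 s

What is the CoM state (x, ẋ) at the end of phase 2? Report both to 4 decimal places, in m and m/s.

x = -1.0014, ẋ = -4.6269

phase 1: p=0.1505, T=0.523, ωT=1.633172, cosh=2.657700, sinh=2.462391; start (x,ẋ)=(0.087900, 0.212200) → end (x,ẋ)=(0.151457, 0.082613)
phase 2: p=0.5269, T=0.690, ωT=2.154663, cosh=4.370463, sinh=4.254520; start (x,ẋ)=(0.151457, 0.082613) → end (x,ẋ)=(-1.001402, -4.626920)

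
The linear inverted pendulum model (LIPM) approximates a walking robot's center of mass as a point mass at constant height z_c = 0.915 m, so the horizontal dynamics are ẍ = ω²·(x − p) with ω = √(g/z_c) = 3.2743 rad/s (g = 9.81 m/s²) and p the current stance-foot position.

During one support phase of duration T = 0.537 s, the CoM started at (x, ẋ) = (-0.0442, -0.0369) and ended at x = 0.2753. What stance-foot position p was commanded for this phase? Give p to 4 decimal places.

ωT = 3.2743·0.537 = 1.758299; cosh(ωT) = 2.987449, sinh(ωT) = 2.815111
x(T) = p + (x₀−p)·cosh(ωT) + (ẋ₀/ω)·sinh(ωT) ⇒ p·(1 − cosh) = x(T) − x₀·cosh − (ẋ₀/ω)·sinh
numerator   = 0.2753 − (-0.0442)·2.987449 − (-0.0369/3.2743)·2.815111 = 0.439070
denominator = 1 − 2.987449 = -1.987449
p = 0.439070 / -1.987449 = -0.2209

p = -0.2209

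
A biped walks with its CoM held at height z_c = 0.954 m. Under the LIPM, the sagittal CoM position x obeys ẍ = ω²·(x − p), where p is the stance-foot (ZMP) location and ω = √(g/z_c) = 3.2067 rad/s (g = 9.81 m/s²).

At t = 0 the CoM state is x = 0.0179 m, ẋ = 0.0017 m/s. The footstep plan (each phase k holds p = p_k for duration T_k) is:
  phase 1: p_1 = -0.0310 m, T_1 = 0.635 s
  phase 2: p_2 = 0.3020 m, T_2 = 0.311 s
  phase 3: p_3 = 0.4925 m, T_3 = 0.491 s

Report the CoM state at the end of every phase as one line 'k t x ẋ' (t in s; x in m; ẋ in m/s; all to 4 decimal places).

phase 1: p=-0.0310, T=0.635, ωT=2.036255, cosh=3.896187, sinh=3.765671; start (x,ẋ)=(0.017900, 0.001700) → end (x,ẋ)=(0.161520, 0.597109)
phase 2: p=0.3020, T=0.311, ωT=0.997284, cosh=1.539894, sinh=1.171014; start (x,ẋ)=(0.161520, 0.597109) → end (x,ẋ)=(0.303726, 0.391970)
phase 3: p=0.4925, T=0.491, ωT=1.574490, cosh=2.517695, sinh=2.310582; start (x,ẋ)=(0.303726, 0.391970) → end (x,ẋ)=(0.299658, -0.411829)

1 0.6350 0.1615 0.5971
2 0.9460 0.3037 0.3920
3 1.4370 0.2997 -0.4118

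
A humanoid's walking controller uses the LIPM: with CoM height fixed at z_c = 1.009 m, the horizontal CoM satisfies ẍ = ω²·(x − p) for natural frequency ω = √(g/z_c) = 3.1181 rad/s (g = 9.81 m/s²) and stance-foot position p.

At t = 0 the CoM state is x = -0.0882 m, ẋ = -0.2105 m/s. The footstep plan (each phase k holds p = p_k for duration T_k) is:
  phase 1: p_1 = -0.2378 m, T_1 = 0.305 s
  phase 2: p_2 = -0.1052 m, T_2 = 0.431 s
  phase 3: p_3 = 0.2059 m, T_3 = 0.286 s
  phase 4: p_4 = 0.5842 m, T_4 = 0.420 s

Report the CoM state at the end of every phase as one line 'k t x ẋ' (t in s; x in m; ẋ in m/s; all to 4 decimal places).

phase 1: p=-0.2378, T=0.305, ωT=0.951021, cosh=1.487348, sinh=1.101002; start (x,ẋ)=(-0.088200, -0.210500) → end (x,ẋ)=(-0.089620, 0.200495)
phase 2: p=-0.1052, T=0.431, ωT=1.343901, cosh=2.047399, sinh=1.786572; start (x,ẋ)=(-0.089620, 0.200495) → end (x,ẋ)=(0.041575, 0.497283)
phase 3: p=0.2059, T=0.286, ωT=0.891777, cosh=1.424693, sinh=1.014766; start (x,ẋ)=(0.041575, 0.497283) → end (x,ẋ)=(0.133625, 0.188528)
phase 4: p=0.5842, T=0.420, ωT=1.309602, cosh=1.987313, sinh=1.717386; start (x,ẋ)=(0.133625, 0.188528) → end (x,ẋ)=(-0.207396, -2.038154)

1 0.3050 -0.0896 0.2005
2 0.7360 0.0416 0.4973
3 1.0220 0.1336 0.1885
4 1.4420 -0.2074 -2.0382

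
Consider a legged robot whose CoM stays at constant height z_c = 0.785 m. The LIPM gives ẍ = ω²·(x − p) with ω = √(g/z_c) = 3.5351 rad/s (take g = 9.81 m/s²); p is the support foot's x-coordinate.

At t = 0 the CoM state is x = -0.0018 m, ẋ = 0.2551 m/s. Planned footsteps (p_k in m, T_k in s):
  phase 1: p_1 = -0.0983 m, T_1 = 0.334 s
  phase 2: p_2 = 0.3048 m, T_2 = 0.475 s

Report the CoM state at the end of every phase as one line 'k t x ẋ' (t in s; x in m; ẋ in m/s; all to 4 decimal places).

phase 1: p=-0.0983, T=0.334, ωT=1.180723, cosh=1.781893, sinh=1.474836; start (x,ẋ)=(-0.001800, 0.255100) → end (x,ẋ)=(0.180080, 0.957682)
phase 2: p=0.3048, T=0.475, ωT=1.679172, cosh=2.773823, sinh=2.587295; start (x,ẋ)=(0.180080, 0.957682) → end (x,ẋ)=(0.659764, 1.515708)

1 0.3340 0.1801 0.9577
2 0.8090 0.6598 1.5157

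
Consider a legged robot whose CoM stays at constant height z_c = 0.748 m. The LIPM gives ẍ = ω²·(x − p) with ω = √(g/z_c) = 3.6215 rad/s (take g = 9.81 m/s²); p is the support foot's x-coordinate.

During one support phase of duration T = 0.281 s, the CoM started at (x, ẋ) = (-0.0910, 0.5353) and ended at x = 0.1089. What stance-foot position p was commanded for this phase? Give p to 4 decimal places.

ωT = 3.6215·0.281 = 1.017642; cosh(ωT) = 1.564054, sinh(ωT) = 1.202608
x(T) = p + (x₀−p)·cosh(ωT) + (ẋ₀/ω)·sinh(ωT) ⇒ p·(1 − cosh) = x(T) − x₀·cosh − (ẋ₀/ω)·sinh
numerator   = 0.1089 − (-0.0910)·1.564054 − (0.5353/3.6215)·1.202608 = 0.073469
denominator = 1 − 1.564054 = -0.564054
p = 0.073469 / -0.564054 = -0.1303

p = -0.1303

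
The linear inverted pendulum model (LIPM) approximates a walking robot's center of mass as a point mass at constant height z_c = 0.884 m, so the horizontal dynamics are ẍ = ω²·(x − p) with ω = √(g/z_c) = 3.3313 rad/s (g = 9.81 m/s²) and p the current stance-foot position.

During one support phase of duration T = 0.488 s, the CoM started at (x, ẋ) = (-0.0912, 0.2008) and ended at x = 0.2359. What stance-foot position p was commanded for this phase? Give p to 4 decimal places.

p = -0.2009

ωT = 3.3313·0.488 = 1.625674; cosh(ωT) = 2.639312, sinh(ωT) = 2.442533
x(T) = p + (x₀−p)·cosh(ωT) + (ẋ₀/ω)·sinh(ωT) ⇒ p·(1 − cosh) = x(T) − x₀·cosh − (ẋ₀/ω)·sinh
numerator   = 0.2359 − (-0.0912)·2.639312 − (0.2008/3.3313)·2.442533 = 0.329377
denominator = 1 − 2.639312 = -1.639312
p = 0.329377 / -1.639312 = -0.2009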